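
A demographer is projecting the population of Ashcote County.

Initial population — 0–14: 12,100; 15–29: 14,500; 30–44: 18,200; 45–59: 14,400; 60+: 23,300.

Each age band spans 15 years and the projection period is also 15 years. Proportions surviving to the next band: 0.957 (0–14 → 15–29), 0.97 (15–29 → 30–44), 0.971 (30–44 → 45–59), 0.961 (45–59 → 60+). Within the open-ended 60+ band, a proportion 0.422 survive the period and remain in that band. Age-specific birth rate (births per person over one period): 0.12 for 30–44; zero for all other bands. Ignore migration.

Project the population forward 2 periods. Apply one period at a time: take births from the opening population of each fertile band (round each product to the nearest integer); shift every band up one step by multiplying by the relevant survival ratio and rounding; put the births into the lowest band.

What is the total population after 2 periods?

55640

(Groups numbered youngest = 1 to oldest = 5.)
[period 1]
Births: 18200 × 0.12 = 2184
Group 2: 12100 × 0.957 = 11580
Group 3: 14500 × 0.97 = 14065
Group 4: 18200 × 0.971 = 17672
Group 5: 14400 × 0.961 + 23300 × 0.422 = 13838 + 9833 = 23671
Giving 2184 / 11580 / 14065 / 17672 / 23671.
[period 2]
Births: 14065 × 0.12 = 1688
Group 2: 2184 × 0.957 = 2090
Group 3: 11580 × 0.97 = 11233
Group 4: 14065 × 0.971 = 13657
Group 5: 17672 × 0.961 + 23671 × 0.422 = 16983 + 9989 = 26972
Giving 1688 / 2090 / 11233 / 13657 / 26972.
Total after period 2: 1688 + 2090 + 11233 + 13657 + 26972 = 55640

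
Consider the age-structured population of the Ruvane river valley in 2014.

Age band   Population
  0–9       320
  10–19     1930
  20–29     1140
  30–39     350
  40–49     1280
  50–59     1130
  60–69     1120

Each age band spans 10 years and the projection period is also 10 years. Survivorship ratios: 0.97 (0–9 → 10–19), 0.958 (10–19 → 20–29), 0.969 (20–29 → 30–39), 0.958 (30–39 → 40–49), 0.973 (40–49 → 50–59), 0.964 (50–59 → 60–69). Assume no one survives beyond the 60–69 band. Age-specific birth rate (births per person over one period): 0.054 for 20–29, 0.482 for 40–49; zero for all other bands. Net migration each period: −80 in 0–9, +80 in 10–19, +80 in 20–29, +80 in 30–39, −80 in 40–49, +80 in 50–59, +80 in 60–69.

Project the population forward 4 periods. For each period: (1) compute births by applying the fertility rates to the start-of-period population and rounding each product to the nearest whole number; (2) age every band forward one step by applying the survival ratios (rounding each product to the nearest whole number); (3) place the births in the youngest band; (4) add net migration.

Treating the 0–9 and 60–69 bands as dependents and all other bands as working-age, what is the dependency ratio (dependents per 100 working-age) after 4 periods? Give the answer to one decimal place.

Period 1.
Births: 1140 × 0.054 = 62 ; 1280 × 0.482 = 617 — total 679
10–19: 320 × 0.97 = 310
20–29: 1930 × 0.958 = 1849
30–39: 1140 × 0.969 = 1105
40–49: 350 × 0.958 = 335
50–59: 1280 × 0.973 = 1245
60–69: 1130 × 0.964 = 1089
Net migration: 0–9 − 80 → 599; 10–19 + 80 → 390; 20–29 + 80 → 1929; 30–39 + 80 → 1185; 40–49 − 80 → 255; 50–59 + 80 → 1325; 60–69 + 80 → 1169
Giving 599 / 390 / 1929 / 1185 / 255 / 1325 / 1169.
Period 2.
Births: 1929 × 0.054 = 104 ; 255 × 0.482 = 123 — total 227
10–19: 599 × 0.97 = 581
20–29: 390 × 0.958 = 374
30–39: 1929 × 0.969 = 1869
40–49: 1185 × 0.958 = 1135
50–59: 255 × 0.973 = 248
60–69: 1325 × 0.964 = 1277
Net migration: 0–9 − 80 → 147; 10–19 + 80 → 661; 20–29 + 80 → 454; 30–39 + 80 → 1949; 40–49 − 80 → 1055; 50–59 + 80 → 328; 60–69 + 80 → 1357
Giving 147 / 661 / 454 / 1949 / 1055 / 328 / 1357.
Period 3.
Births: 454 × 0.054 = 25 ; 1055 × 0.482 = 509 — total 534
10–19: 147 × 0.97 = 143
20–29: 661 × 0.958 = 633
30–39: 454 × 0.969 = 440
40–49: 1949 × 0.958 = 1867
50–59: 1055 × 0.973 = 1027
60–69: 328 × 0.964 = 316
Net migration: 0–9 − 80 → 454; 10–19 + 80 → 223; 20–29 + 80 → 713; 30–39 + 80 → 520; 40–49 − 80 → 1787; 50–59 + 80 → 1107; 60–69 + 80 → 396
Giving 454 / 223 / 713 / 520 / 1787 / 1107 / 396.
Period 4.
Births: 713 × 0.054 = 39 ; 1787 × 0.482 = 861 — total 900
10–19: 454 × 0.97 = 440
20–29: 223 × 0.958 = 214
30–39: 713 × 0.969 = 691
40–49: 520 × 0.958 = 498
50–59: 1787 × 0.973 = 1739
60–69: 1107 × 0.964 = 1067
Net migration: 0–9 − 80 → 820; 10–19 + 80 → 520; 20–29 + 80 → 294; 30–39 + 80 → 771; 40–49 − 80 → 418; 50–59 + 80 → 1819; 60–69 + 80 → 1147
Giving 820 / 520 / 294 / 771 / 418 / 1819 / 1147.
Dependents (band 0–9 + band 60–69) = 820 + 1147 = 1967; working-age = 3822; ratio = 1967/3822 × 100 = 51.5

51.5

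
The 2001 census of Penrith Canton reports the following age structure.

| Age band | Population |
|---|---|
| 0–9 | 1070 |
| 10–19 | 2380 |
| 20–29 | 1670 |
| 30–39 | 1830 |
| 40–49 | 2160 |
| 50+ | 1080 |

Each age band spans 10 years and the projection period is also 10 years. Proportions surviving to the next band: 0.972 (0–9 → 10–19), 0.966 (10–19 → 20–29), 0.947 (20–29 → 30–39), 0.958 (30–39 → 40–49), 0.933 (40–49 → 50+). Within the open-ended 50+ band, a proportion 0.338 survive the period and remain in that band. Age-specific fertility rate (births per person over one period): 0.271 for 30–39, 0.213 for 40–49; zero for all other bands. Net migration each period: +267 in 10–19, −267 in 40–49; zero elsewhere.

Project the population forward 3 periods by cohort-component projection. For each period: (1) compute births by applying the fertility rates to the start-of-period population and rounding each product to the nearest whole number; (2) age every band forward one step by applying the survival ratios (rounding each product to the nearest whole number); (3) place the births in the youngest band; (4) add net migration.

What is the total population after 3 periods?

7921

(Groups numbered youngest = 1 to oldest = 6.)
After projecting period 1:
Births: 1830 × 0.271 = 496, 2160 × 0.213 = 460 — total 956
Group 2: 1070 × 0.972 = 1040
Group 3: 2380 × 0.966 = 2299
Group 4: 1670 × 0.947 = 1581
Group 5: 1830 × 0.958 = 1753
Group 6: 2160 × 0.933 + 1080 × 0.338 = 2015 + 365 = 2380
Net migration: Group 2 + 267 → 1307; Group 5 − 267 → 1486
End of period: [956, 1307, 2299, 1581, 1486, 2380]
After projecting period 2:
Births: 1581 × 0.271 = 428, 1486 × 0.213 = 317 — total 745
Group 2: 956 × 0.972 = 929
Group 3: 1307 × 0.966 = 1263
Group 4: 2299 × 0.947 = 2177
Group 5: 1581 × 0.958 = 1515
Group 6: 1486 × 0.933 + 2380 × 0.338 = 1386 + 804 = 2190
Net migration: Group 2 + 267 → 1196; Group 5 − 267 → 1248
End of period: [745, 1196, 1263, 2177, 1248, 2190]
After projecting period 3:
Births: 2177 × 0.271 = 590, 1248 × 0.213 = 266 — total 856
Group 2: 745 × 0.972 = 724
Group 3: 1196 × 0.966 = 1155
Group 4: 1263 × 0.947 = 1196
Group 5: 2177 × 0.958 = 2086
Group 6: 1248 × 0.933 + 2190 × 0.338 = 1164 + 740 = 1904
Net migration: Group 2 + 267 → 991; Group 5 − 267 → 1819
End of period: [856, 991, 1155, 1196, 1819, 1904]
Total after period 3: 856 + 991 + 1155 + 1196 + 1819 + 1904 = 7921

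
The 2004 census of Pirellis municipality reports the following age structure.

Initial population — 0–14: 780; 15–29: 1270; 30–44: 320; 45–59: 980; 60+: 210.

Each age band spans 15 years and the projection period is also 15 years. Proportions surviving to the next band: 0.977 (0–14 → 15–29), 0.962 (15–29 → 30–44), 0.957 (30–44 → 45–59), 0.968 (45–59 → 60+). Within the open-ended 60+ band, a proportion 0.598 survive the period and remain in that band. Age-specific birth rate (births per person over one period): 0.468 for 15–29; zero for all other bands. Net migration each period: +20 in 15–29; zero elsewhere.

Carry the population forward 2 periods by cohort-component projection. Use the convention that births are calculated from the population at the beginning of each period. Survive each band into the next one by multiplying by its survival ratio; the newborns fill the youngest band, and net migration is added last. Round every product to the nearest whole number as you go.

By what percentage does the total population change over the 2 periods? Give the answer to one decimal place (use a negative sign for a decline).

[period 1]
Births: 1270 × 0.468 = 594
15–29: 780 × 0.977 = 762
30–44: 1270 × 0.962 = 1222
45–59: 320 × 0.957 = 306
60+: 980 × 0.968 + 210 × 0.598 = 949 + 126 = 1075
Net migration: 15–29 + 20 → 782
→ [594, 782, 1222, 306, 1075]
[period 2]
Births: 782 × 0.468 = 366
15–29: 594 × 0.977 = 580
30–44: 782 × 0.962 = 752
45–59: 1222 × 0.957 = 1169
60+: 306 × 0.968 + 1075 × 0.598 = 296 + 643 = 939
Net migration: 15–29 + 20 → 600
→ [366, 600, 752, 1169, 939]
Total: 3560 → 3826; change = 266; percentage change = 7.5%

7.5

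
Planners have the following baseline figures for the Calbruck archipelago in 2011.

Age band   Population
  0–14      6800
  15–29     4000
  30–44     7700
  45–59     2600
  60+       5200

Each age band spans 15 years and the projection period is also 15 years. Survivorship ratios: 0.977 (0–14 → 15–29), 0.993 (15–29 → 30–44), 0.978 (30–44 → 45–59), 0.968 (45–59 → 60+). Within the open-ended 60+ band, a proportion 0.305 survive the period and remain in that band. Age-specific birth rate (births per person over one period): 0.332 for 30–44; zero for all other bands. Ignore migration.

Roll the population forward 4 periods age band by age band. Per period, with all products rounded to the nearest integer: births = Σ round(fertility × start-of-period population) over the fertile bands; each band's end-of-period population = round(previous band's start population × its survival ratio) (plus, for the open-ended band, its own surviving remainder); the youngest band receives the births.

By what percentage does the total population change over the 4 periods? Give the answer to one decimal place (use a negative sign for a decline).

Period 1:
Births: 7700 × 0.332 = 2556
15–29: 6800 × 0.977 = 6644
30–44: 4000 × 0.993 = 3972
45–59: 7700 × 0.978 = 7531
60+: 2600 × 0.968 + 5200 × 0.305 = 2517 + 1586 = 4103
End of period: [2556, 6644, 3972, 7531, 4103]
Period 2:
Births: 3972 × 0.332 = 1319
15–29: 2556 × 0.977 = 2497
30–44: 6644 × 0.993 = 6597
45–59: 3972 × 0.978 = 3885
60+: 7531 × 0.968 + 4103 × 0.305 = 7290 + 1251 = 8541
End of period: [1319, 2497, 6597, 3885, 8541]
Period 3:
Births: 6597 × 0.332 = 2190
15–29: 1319 × 0.977 = 1289
30–44: 2497 × 0.993 = 2480
45–59: 6597 × 0.978 = 6452
60+: 3885 × 0.968 + 8541 × 0.305 = 3761 + 2605 = 6366
End of period: [2190, 1289, 2480, 6452, 6366]
Period 4:
Births: 2480 × 0.332 = 823
15–29: 2190 × 0.977 = 2140
30–44: 1289 × 0.993 = 1280
45–59: 2480 × 0.978 = 2425
60+: 6452 × 0.968 + 6366 × 0.305 = 6246 + 1942 = 8188
End of period: [823, 2140, 1280, 2425, 8188]
Total: 26300 → 14856; change = -11444; percentage change = -43.5%

-43.5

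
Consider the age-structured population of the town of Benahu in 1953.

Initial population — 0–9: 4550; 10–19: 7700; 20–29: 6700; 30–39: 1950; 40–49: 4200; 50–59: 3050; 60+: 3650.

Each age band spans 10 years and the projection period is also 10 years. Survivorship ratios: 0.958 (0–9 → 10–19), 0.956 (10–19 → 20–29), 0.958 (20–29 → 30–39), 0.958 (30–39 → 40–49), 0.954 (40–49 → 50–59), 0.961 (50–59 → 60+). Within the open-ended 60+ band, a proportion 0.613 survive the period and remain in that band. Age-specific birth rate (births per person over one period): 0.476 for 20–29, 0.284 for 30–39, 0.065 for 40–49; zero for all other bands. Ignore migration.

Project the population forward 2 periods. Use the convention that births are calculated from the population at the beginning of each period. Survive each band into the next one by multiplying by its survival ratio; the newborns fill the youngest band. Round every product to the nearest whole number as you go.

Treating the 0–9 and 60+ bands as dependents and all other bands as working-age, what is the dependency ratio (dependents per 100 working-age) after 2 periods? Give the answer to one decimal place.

(Groups numbered youngest = 1 to oldest = 7.)
— Period 1 —
Births: 6700 * 0.476 = 3189 ; 1950 * 0.284 = 554 ; 4200 * 0.065 = 273 → 4016
Group 2: 4550 * 0.958 = 4359
Group 3: 7700 * 0.956 = 7361
Group 4: 6700 * 0.958 = 6419
Group 5: 1950 * 0.958 = 1868
Group 6: 4200 * 0.954 = 4007
Group 7: 3050 * 0.961 + 3650 * 0.613 = 2931 + 2237 = 5168
Giving 4016 / 4359 / 7361 / 6419 / 1868 / 4007 / 5168.
— Period 2 —
Births: 7361 * 0.476 = 3504 ; 6419 * 0.284 = 1823 ; 1868 * 0.065 = 121 → 5448
Group 2: 4016 * 0.958 = 3847
Group 3: 4359 * 0.956 = 4167
Group 4: 7361 * 0.958 = 7052
Group 5: 6419 * 0.958 = 6149
Group 6: 1868 * 0.954 = 1782
Group 7: 4007 * 0.961 + 5168 * 0.613 = 3851 + 3168 = 7019
Giving 5448 / 3847 / 4167 / 7052 / 6149 / 1782 / 7019.
Dependents (band 0–9 + band 60+) = 5448 + 7019 = 12467; working-age = 22997; ratio = 12467/22997 × 100 = 54.2

54.2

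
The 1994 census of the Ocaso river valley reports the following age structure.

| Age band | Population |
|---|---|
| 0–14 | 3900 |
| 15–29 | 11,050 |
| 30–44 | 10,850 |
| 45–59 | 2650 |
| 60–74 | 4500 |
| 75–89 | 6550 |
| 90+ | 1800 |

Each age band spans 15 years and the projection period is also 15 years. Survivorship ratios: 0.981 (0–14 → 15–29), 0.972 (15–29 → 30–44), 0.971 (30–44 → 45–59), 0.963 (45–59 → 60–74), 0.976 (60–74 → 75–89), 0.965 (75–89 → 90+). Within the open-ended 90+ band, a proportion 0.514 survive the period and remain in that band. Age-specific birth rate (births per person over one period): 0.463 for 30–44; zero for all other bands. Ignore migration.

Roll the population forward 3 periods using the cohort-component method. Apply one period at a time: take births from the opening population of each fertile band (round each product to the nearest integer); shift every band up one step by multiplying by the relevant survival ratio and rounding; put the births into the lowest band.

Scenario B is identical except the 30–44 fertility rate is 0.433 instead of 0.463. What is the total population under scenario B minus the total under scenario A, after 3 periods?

[period 1]
Births: 10850 × 0.463 = 5024
15–29: 3900 × 0.981 = 3826
30–44: 11050 × 0.972 = 10741
45–59: 10850 × 0.971 = 10535
60–74: 2650 × 0.963 = 2552
75–89: 4500 × 0.976 = 4392
90+: 6550 × 0.965 + 1800 × 0.514 = 6321 + 925 = 7246
End of period: [5024, 3826, 10741, 10535, 2552, 4392, 7246]
[period 2]
Births: 10741 × 0.463 = 4973
15–29: 5024 × 0.981 = 4929
30–44: 3826 × 0.972 = 3719
45–59: 10741 × 0.971 = 10430
60–74: 10535 × 0.963 = 10145
75–89: 2552 × 0.976 = 2491
90+: 4392 × 0.965 + 7246 × 0.514 = 4238 + 3724 = 7962
End of period: [4973, 4929, 3719, 10430, 10145, 2491, 7962]
[period 3]
Births: 3719 × 0.463 = 1722
15–29: 4973 × 0.981 = 4879
30–44: 4929 × 0.972 = 4791
45–59: 3719 × 0.971 = 3611
60–74: 10430 × 0.963 = 10044
75–89: 10145 × 0.976 = 9902
90+: 2491 × 0.965 + 7962 × 0.514 = 2404 + 4092 = 6496
End of period: [1722, 4879, 4791, 3611, 10044, 9902, 6496]
Scenario A total after 3 periods: 41445
Scenario B projection —
[period 1]
Births: 10850 × 0.433 = 4698
15–29: 3900 × 0.981 = 3826
30–44: 11050 × 0.972 = 10741
45–59: 10850 × 0.971 = 10535
60–74: 2650 × 0.963 = 2552
75–89: 4500 × 0.976 = 4392
90+: 6550 × 0.965 + 1800 × 0.514 = 6321 + 925 = 7246
End of period: [4698, 3826, 10741, 10535, 2552, 4392, 7246]
[period 2]
Births: 10741 × 0.433 = 4651
15–29: 4698 × 0.981 = 4609
30–44: 3826 × 0.972 = 3719
45–59: 10741 × 0.971 = 10430
60–74: 10535 × 0.963 = 10145
75–89: 2552 × 0.976 = 2491
90+: 4392 × 0.965 + 7246 × 0.514 = 4238 + 3724 = 7962
End of period: [4651, 4609, 3719, 10430, 10145, 2491, 7962]
[period 3]
Births: 3719 × 0.433 = 1610
15–29: 4651 × 0.981 = 4563
30–44: 4609 × 0.972 = 4480
45–59: 3719 × 0.971 = 3611
60–74: 10430 × 0.963 = 10044
75–89: 10145 × 0.976 = 9902
90+: 2491 × 0.965 + 7962 × 0.514 = 2404 + 4092 = 6496
End of period: [1610, 4563, 4480, 3611, 10044, 9902, 6496]
Scenario B total after 3 periods: 40706
Difference B − A = 40706 − 41445 = -739

-739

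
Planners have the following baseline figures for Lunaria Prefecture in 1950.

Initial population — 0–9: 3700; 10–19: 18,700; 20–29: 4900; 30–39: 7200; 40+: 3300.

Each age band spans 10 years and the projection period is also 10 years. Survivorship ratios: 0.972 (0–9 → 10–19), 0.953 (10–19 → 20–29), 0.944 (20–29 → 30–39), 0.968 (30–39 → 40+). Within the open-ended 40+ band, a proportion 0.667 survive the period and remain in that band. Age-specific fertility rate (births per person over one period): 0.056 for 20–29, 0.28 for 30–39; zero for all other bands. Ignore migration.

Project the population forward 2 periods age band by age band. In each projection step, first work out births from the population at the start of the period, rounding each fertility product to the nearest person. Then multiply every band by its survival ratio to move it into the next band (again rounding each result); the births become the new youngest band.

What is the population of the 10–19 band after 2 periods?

Period 1:
Births: 4900 × 0.056 = 274, 7200 × 0.28 = 2016 → total 2290
10–19: 3700 × 0.972 = 3596
20–29: 18700 × 0.953 = 17821
30–39: 4900 × 0.944 = 4626
40+: 7200 × 0.968 + 3300 × 0.667 = 6970 + 2201 = 9171
End of period: [2290, 3596, 17821, 4626, 9171]
Period 2:
Births: 17821 × 0.056 = 998, 4626 × 0.28 = 1295 → total 2293
10–19: 2290 × 0.972 = 2226
20–29: 3596 × 0.953 = 3427
30–39: 17821 × 0.944 = 16823
40+: 4626 × 0.968 + 9171 × 0.667 = 4478 + 6117 = 10595
End of period: [2293, 2226, 3427, 16823, 10595]

2226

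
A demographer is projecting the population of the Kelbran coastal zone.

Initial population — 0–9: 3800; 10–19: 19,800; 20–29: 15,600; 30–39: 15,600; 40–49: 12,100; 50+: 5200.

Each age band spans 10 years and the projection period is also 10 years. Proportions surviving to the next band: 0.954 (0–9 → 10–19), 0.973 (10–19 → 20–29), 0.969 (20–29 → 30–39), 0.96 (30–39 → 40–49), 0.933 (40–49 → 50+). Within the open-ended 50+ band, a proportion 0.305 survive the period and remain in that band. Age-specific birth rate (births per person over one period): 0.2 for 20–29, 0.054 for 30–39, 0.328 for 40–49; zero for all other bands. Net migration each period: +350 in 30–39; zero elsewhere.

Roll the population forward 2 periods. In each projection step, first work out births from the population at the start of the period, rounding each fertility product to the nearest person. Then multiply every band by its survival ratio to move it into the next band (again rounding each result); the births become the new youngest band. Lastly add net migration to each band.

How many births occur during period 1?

7931

Let band 1 be 0–9 through band 6 = 50+.
After projecting period 1:
Births: 15600 * 0.2 = 3120  |  15600 * 0.054 = 842  |  12100 * 0.328 = 3969 → total 7931
Band 2: 3800 * 0.954 = 3625
Band 3: 19800 * 0.973 = 19265
Band 4: 15600 * 0.969 = 15116
Band 5: 15600 * 0.96 = 14976
Band 6: 12100 * 0.933 + 5200 * 0.305 = 11289 + 1586 = 12875
Net migration: Band 4 + 350 → 15466
Giving 7931 / 3625 / 19265 / 15466 / 14976 / 12875.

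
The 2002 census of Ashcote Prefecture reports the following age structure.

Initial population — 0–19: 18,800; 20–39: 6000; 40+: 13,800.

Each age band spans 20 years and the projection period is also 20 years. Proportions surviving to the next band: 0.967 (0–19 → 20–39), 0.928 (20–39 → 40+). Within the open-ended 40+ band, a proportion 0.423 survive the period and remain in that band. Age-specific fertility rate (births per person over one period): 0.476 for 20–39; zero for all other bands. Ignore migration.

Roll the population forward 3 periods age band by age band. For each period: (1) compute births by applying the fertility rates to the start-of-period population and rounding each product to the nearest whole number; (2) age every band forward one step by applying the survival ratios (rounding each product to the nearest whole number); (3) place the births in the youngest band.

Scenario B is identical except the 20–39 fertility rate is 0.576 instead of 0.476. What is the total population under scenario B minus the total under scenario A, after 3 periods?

Numbering the bands 1..3 from youngest to oldest:
— Period 1 —
Births: 6000 × 0.476 = 2856
Band 2: 18800 × 0.967 = 18180
Band 3: 6000 × 0.928 + 13800 × 0.423 = 5568 + 5837 = 11405
End of period: [2856, 18180, 11405]
— Period 2 —
Births: 18180 × 0.476 = 8654
Band 2: 2856 × 0.967 = 2762
Band 3: 18180 × 0.928 + 11405 × 0.423 = 16871 + 4824 = 21695
End of period: [8654, 2762, 21695]
— Period 3 —
Births: 2762 × 0.476 = 1315
Band 2: 8654 × 0.967 = 8368
Band 3: 2762 × 0.928 + 21695 × 0.423 = 2563 + 9177 = 11740
End of period: [1315, 8368, 11740]
Scenario A total after 3 periods: 21423
Scenario B projection —
— Period 1 —
Births: 6000 × 0.576 = 3456
Band 2: 18800 × 0.967 = 18180
Band 3: 6000 × 0.928 + 13800 × 0.423 = 5568 + 5837 = 11405
End of period: [3456, 18180, 11405]
— Period 2 —
Births: 18180 × 0.576 = 10472
Band 2: 3456 × 0.967 = 3342
Band 3: 18180 × 0.928 + 11405 × 0.423 = 16871 + 4824 = 21695
End of period: [10472, 3342, 21695]
— Period 3 —
Births: 3342 × 0.576 = 1925
Band 2: 10472 × 0.967 = 10126
Band 3: 3342 × 0.928 + 21695 × 0.423 = 3101 + 9177 = 12278
End of period: [1925, 10126, 12278]
Scenario B total after 3 periods: 24329
Difference B − A = 24329 − 21423 = 2906

2906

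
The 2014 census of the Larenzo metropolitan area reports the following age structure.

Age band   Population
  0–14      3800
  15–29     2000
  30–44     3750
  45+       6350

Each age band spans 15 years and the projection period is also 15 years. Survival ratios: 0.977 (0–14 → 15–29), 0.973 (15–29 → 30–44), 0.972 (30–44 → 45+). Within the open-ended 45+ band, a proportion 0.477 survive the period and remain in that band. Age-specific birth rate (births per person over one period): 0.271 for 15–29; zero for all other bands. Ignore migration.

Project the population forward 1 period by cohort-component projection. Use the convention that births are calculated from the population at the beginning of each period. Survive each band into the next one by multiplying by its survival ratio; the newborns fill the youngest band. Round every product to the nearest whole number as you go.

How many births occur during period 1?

Call the groups 1 to 4, youngest first.
Period 1.
Births: 2000 * 0.271 = 542
Group 2: 3800 * 0.977 = 3713
Group 3: 2000 * 0.973 = 1946
Group 4: 3750 * 0.972 + 6350 * 0.477 = 3645 + 3029 = 6674
Population now: 0–14=542, 15–29=3713, 30–44=1946, 45+=6674

542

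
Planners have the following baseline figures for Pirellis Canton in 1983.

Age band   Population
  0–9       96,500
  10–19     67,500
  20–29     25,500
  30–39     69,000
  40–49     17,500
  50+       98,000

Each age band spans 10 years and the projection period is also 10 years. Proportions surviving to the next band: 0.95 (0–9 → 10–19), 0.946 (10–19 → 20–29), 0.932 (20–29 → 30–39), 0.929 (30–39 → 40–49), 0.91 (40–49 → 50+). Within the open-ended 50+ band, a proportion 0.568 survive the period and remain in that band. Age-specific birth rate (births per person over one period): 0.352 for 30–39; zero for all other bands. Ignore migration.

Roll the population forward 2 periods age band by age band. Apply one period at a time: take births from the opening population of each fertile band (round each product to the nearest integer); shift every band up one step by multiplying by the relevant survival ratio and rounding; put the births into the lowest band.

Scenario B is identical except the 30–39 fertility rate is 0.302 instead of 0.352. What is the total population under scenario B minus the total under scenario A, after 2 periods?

-4467

[period 1]
Births: 69000 × 0.352 = 24288
10–19: 96500 × 0.95 = 91675
20–29: 67500 × 0.946 = 63855
30–39: 25500 × 0.932 = 23766
40–49: 69000 × 0.929 = 64101
50+: 17500 × 0.91 + 98000 × 0.568 = 15925 + 55664 = 71589
Population now: 0–9=24288, 10–19=91675, 20–29=63855, 30–39=23766, 40–49=64101, 50+=71589
[period 2]
Births: 23766 × 0.352 = 8366
10–19: 24288 × 0.95 = 23074
20–29: 91675 × 0.946 = 86725
30–39: 63855 × 0.932 = 59513
40–49: 23766 × 0.929 = 22079
50+: 64101 × 0.91 + 71589 × 0.568 = 58332 + 40663 = 98995
Population now: 0–9=8366, 10–19=23074, 20–29=86725, 30–39=59513, 40–49=22079, 50+=98995
Scenario A total after 2 periods: 298752
Scenario B projection —
[period 1]
Births: 69000 × 0.302 = 20838
10–19: 96500 × 0.95 = 91675
20–29: 67500 × 0.946 = 63855
30–39: 25500 × 0.932 = 23766
40–49: 69000 × 0.929 = 64101
50+: 17500 × 0.91 + 98000 × 0.568 = 15925 + 55664 = 71589
Population now: 0–9=20838, 10–19=91675, 20–29=63855, 30–39=23766, 40–49=64101, 50+=71589
[period 2]
Births: 23766 × 0.302 = 7177
10–19: 20838 × 0.95 = 19796
20–29: 91675 × 0.946 = 86725
30–39: 63855 × 0.932 = 59513
40–49: 23766 × 0.929 = 22079
50+: 64101 × 0.91 + 71589 × 0.568 = 58332 + 40663 = 98995
Population now: 0–9=7177, 10–19=19796, 20–29=86725, 30–39=59513, 40–49=22079, 50+=98995
Scenario B total after 2 periods: 294285
Difference B − A = 294285 − 298752 = -4467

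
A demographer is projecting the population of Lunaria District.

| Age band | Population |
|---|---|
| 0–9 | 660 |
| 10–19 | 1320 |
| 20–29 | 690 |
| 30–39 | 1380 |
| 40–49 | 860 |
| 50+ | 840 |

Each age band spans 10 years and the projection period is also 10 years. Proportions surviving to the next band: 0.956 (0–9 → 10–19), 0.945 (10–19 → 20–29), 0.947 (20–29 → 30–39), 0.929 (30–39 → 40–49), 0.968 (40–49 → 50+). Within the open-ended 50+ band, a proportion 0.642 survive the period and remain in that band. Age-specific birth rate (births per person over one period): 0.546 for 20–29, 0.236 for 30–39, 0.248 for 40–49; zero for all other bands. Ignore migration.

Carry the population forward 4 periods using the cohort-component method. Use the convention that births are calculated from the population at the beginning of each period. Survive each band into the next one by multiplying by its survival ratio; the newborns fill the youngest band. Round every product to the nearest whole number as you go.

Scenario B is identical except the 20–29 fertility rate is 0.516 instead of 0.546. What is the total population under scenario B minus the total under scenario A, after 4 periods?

— Period 1 —
Births: 690 × 0.546 = 377 ; 1380 × 0.236 = 326 ; 860 × 0.248 = 213 → 916
10–19: 660 × 0.956 = 631
20–29: 1320 × 0.945 = 1247
30–39: 690 × 0.947 = 653
40–49: 1380 × 0.929 = 1282
50+: 860 × 0.968 + 840 × 0.642 = 832 + 539 = 1371
End of period: [916, 631, 1247, 653, 1282, 1371]
— Period 2 —
Births: 1247 × 0.546 = 681 ; 653 × 0.236 = 154 ; 1282 × 0.248 = 318 → 1153
10–19: 916 × 0.956 = 876
20–29: 631 × 0.945 = 596
30–39: 1247 × 0.947 = 1181
40–49: 653 × 0.929 = 607
50+: 1282 × 0.968 + 1371 × 0.642 = 1241 + 880 = 2121
End of period: [1153, 876, 596, 1181, 607, 2121]
— Period 3 —
Births: 596 × 0.546 = 325 ; 1181 × 0.236 = 279 ; 607 × 0.248 = 151 → 755
10–19: 1153 × 0.956 = 1102
20–29: 876 × 0.945 = 828
30–39: 596 × 0.947 = 564
40–49: 1181 × 0.929 = 1097
50+: 607 × 0.968 + 2121 × 0.642 = 588 + 1362 = 1950
End of period: [755, 1102, 828, 564, 1097, 1950]
— Period 4 —
Births: 828 × 0.546 = 452 ; 564 × 0.236 = 133 ; 1097 × 0.248 = 272 → 857
10–19: 755 × 0.956 = 722
20–29: 1102 × 0.945 = 1041
30–39: 828 × 0.947 = 784
40–49: 564 × 0.929 = 524
50+: 1097 × 0.968 + 1950 × 0.642 = 1062 + 1252 = 2314
End of period: [857, 722, 1041, 784, 524, 2314]
Scenario A total after 4 periods: 6242
Scenario B projection —
— Period 1 —
Births: 690 × 0.516 = 356 ; 1380 × 0.236 = 326 ; 860 × 0.248 = 213 → 895
10–19: 660 × 0.956 = 631
20–29: 1320 × 0.945 = 1247
30–39: 690 × 0.947 = 653
40–49: 1380 × 0.929 = 1282
50+: 860 × 0.968 + 840 × 0.642 = 832 + 539 = 1371
End of period: [895, 631, 1247, 653, 1282, 1371]
— Period 2 —
Births: 1247 × 0.516 = 643 ; 653 × 0.236 = 154 ; 1282 × 0.248 = 318 → 1115
10–19: 895 × 0.956 = 856
20–29: 631 × 0.945 = 596
30–39: 1247 × 0.947 = 1181
40–49: 653 × 0.929 = 607
50+: 1282 × 0.968 + 1371 × 0.642 = 1241 + 880 = 2121
End of period: [1115, 856, 596, 1181, 607, 2121]
— Period 3 —
Births: 596 × 0.516 = 308 ; 1181 × 0.236 = 279 ; 607 × 0.248 = 151 → 738
10–19: 1115 × 0.956 = 1066
20–29: 856 × 0.945 = 809
30–39: 596 × 0.947 = 564
40–49: 1181 × 0.929 = 1097
50+: 607 × 0.968 + 2121 × 0.642 = 588 + 1362 = 1950
End of period: [738, 1066, 809, 564, 1097, 1950]
— Period 4 —
Births: 809 × 0.516 = 417 ; 564 × 0.236 = 133 ; 1097 × 0.248 = 272 → 822
10–19: 738 × 0.956 = 706
20–29: 1066 × 0.945 = 1007
30–39: 809 × 0.947 = 766
40–49: 564 × 0.929 = 524
50+: 1097 × 0.968 + 1950 × 0.642 = 1062 + 1252 = 2314
End of period: [822, 706, 1007, 766, 524, 2314]
Scenario B total after 4 periods: 6139
Difference B − A = 6139 − 6242 = -103

-103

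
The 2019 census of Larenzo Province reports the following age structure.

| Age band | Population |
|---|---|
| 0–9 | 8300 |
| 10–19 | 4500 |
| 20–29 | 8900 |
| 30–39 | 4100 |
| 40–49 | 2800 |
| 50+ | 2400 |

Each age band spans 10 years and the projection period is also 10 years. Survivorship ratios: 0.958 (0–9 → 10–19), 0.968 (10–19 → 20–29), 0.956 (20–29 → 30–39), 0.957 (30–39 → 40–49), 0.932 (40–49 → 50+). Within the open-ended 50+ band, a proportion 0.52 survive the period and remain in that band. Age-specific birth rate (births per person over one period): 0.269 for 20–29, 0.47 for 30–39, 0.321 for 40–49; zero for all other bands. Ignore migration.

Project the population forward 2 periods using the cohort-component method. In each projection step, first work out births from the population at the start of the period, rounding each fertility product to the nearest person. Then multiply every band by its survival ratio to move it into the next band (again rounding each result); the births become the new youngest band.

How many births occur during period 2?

6431

Call the groups 1 to 6, youngest first.
— Period 1 —
Births: 8900 × 0.269 = 2394, 4100 × 0.47 = 1927, 2800 × 0.321 = 899 — total 5220
Group 2: 8300 × 0.958 = 7951
Group 3: 4500 × 0.968 = 4356
Group 4: 8900 × 0.956 = 8508
Group 5: 4100 × 0.957 = 3924
Group 6: 2800 × 0.932 + 2400 × 0.52 = 2610 + 1248 = 3858
Giving 5220 / 7951 / 4356 / 8508 / 3924 / 3858.
— Period 2 —
Births: 4356 × 0.269 = 1172, 8508 × 0.47 = 3999, 3924 × 0.321 = 1260 — total 6431
Group 2: 5220 × 0.958 = 5001
Group 3: 7951 × 0.968 = 7697
Group 4: 4356 × 0.956 = 4164
Group 5: 8508 × 0.957 = 8142
Group 6: 3924 × 0.932 + 3858 × 0.52 = 3657 + 2006 = 5663
Giving 6431 / 5001 / 7697 / 4164 / 8142 / 5663.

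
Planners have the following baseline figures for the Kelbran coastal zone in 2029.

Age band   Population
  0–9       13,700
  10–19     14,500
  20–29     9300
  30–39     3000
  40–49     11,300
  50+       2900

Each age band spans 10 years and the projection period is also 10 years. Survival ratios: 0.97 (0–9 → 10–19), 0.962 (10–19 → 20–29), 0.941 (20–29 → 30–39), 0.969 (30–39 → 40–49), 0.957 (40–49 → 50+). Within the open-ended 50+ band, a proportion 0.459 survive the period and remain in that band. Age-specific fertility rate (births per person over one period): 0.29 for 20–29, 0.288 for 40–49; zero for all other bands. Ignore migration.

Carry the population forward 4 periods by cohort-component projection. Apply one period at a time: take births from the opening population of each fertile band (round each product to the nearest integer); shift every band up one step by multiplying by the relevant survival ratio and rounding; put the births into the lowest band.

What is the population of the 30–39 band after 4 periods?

Period 1:
Births: 9300 * 0.29 = 2697, 11300 * 0.288 = 3254 → 5951
10–19: 13700 * 0.97 = 13289
20–29: 14500 * 0.962 = 13949
30–39: 9300 * 0.941 = 8751
40–49: 3000 * 0.969 = 2907
50+: 11300 * 0.957 + 2900 * 0.459 = 10814 + 1331 = 12145
→ [5951, 13289, 13949, 8751, 2907, 12145]
Period 2:
Births: 13949 * 0.29 = 4045, 2907 * 0.288 = 837 → 4882
10–19: 5951 * 0.97 = 5772
20–29: 13289 * 0.962 = 12784
30–39: 13949 * 0.941 = 13126
40–49: 8751 * 0.969 = 8480
50+: 2907 * 0.957 + 12145 * 0.459 = 2782 + 5575 = 8357
→ [4882, 5772, 12784, 13126, 8480, 8357]
Period 3:
Births: 12784 * 0.29 = 3707, 8480 * 0.288 = 2442 → 6149
10–19: 4882 * 0.97 = 4736
20–29: 5772 * 0.962 = 5553
30–39: 12784 * 0.941 = 12030
40–49: 13126 * 0.969 = 12719
50+: 8480 * 0.957 + 8357 * 0.459 = 8115 + 3836 = 11951
→ [6149, 4736, 5553, 12030, 12719, 11951]
Period 4:
Births: 5553 * 0.29 = 1610, 12719 * 0.288 = 3663 → 5273
10–19: 6149 * 0.97 = 5965
20–29: 4736 * 0.962 = 4556
30–39: 5553 * 0.941 = 5225
40–49: 12030 * 0.969 = 11657
50+: 12719 * 0.957 + 11951 * 0.459 = 12172 + 5486 = 17658
→ [5273, 5965, 4556, 5225, 11657, 17658]

5225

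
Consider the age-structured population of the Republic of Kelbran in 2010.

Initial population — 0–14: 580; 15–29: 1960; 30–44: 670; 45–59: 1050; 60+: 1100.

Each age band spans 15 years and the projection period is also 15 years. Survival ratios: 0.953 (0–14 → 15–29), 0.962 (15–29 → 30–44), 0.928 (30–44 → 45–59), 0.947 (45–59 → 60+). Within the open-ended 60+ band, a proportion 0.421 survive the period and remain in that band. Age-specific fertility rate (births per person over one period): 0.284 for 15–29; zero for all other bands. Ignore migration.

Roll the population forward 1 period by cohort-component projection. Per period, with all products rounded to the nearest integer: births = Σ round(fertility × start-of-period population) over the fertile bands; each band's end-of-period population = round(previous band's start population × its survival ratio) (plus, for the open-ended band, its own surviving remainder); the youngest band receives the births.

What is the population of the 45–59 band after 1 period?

622

Call the bands 1 to 5, youngest first.
Period 1.
Births: 1960 * 0.284 = 557
Band 2: 580 * 0.953 = 553
Band 3: 1960 * 0.962 = 1886
Band 4: 670 * 0.928 = 622
Band 5: 1050 * 0.947 + 1100 * 0.421 = 994 + 463 = 1457
→ [557, 553, 1886, 622, 1457]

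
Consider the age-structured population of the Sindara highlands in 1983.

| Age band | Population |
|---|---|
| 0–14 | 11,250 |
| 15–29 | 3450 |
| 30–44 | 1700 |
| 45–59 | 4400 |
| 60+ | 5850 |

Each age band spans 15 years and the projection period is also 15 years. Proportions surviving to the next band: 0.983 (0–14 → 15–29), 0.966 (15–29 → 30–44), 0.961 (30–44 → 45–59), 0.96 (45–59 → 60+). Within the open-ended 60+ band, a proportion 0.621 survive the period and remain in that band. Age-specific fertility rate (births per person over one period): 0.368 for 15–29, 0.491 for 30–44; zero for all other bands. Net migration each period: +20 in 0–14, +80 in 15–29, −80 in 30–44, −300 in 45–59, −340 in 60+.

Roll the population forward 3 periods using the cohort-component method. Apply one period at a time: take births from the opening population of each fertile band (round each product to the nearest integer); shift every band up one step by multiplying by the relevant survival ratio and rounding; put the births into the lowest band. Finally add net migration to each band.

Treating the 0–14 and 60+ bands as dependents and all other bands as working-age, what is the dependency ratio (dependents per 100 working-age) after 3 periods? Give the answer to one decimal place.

67.4

[period 1]
Births: 3450 × 0.368 = 1270, 1700 × 0.491 = 835 ⇒ total 2105
15–29: 11250 × 0.983 = 11059
30–44: 3450 × 0.966 = 3333
45–59: 1700 × 0.961 = 1634
60+: 4400 × 0.96 + 5850 × 0.621 = 4224 + 3633 = 7857
Net migration: 0–14 + 20 → 2125; 15–29 + 80 → 11139; 30–44 − 80 → 3253; 45–59 − 300 → 1334; 60+ − 340 → 7517
Population now: 0–14=2125, 15–29=11139, 30–44=3253, 45–59=1334, 60+=7517
[period 2]
Births: 11139 × 0.368 = 4099, 3253 × 0.491 = 1597 ⇒ total 5696
15–29: 2125 × 0.983 = 2089
30–44: 11139 × 0.966 = 10760
45–59: 3253 × 0.961 = 3126
60+: 1334 × 0.96 + 7517 × 0.621 = 1281 + 4668 = 5949
Net migration: 0–14 + 20 → 5716; 15–29 + 80 → 2169; 30–44 − 80 → 10680; 45–59 − 300 → 2826; 60+ − 340 → 5609
Population now: 0–14=5716, 15–29=2169, 30–44=10680, 45–59=2826, 60+=5609
[period 3]
Births: 2169 × 0.368 = 798, 10680 × 0.491 = 5244 ⇒ total 6042
15–29: 5716 × 0.983 = 5619
30–44: 2169 × 0.966 = 2095
45–59: 10680 × 0.961 = 10263
60+: 2826 × 0.96 + 5609 × 0.621 = 2713 + 3483 = 6196
Net migration: 0–14 + 20 → 6062; 15–29 + 80 → 5699; 30–44 − 80 → 2015; 45–59 − 300 → 9963; 60+ − 340 → 5856
Population now: 0–14=6062, 15–29=5699, 30–44=2015, 45–59=9963, 60+=5856
Dependents (band 0–14 + band 60+) = 6062 + 5856 = 11918; working-age = 17677; ratio = 11918/17677 × 100 = 67.4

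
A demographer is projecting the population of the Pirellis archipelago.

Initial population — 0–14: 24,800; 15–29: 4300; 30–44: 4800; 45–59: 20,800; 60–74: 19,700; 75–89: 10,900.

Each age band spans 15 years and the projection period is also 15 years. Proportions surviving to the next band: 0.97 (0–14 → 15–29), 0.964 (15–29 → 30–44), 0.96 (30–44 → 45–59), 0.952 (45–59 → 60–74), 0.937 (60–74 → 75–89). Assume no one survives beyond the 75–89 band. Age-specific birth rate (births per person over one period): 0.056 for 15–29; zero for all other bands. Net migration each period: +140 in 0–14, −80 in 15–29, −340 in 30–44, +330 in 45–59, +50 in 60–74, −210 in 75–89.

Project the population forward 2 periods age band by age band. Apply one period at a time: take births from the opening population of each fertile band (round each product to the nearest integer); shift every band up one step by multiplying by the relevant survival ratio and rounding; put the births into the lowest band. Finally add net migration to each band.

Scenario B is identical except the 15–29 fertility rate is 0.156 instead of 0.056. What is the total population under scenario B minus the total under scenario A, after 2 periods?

2814

Period 1:
Births: 4300 × 0.056 = 241
15–29: 24800 × 0.97 = 24056
30–44: 4300 × 0.964 = 4145
45–59: 4800 × 0.96 = 4608
60–74: 20800 × 0.952 = 19802
75–89: 19700 × 0.937 = 18459
Net migration: 0–14 + 140 → 381; 15–29 − 80 → 23976; 30–44 − 340 → 3805; 45–59 + 330 → 4938; 60–74 + 50 → 19852; 75–89 − 210 → 18249
Population now: 0–14=381, 15–29=23976, 30–44=3805, 45–59=4938, 60–74=19852, 75–89=18249
Period 2:
Births: 23976 × 0.056 = 1343
15–29: 381 × 0.97 = 370
30–44: 23976 × 0.964 = 23113
45–59: 3805 × 0.96 = 3653
60–74: 4938 × 0.952 = 4701
75–89: 19852 × 0.937 = 18601
Net migration: 0–14 + 140 → 1483; 15–29 − 80 → 290; 30–44 − 340 → 22773; 45–59 + 330 → 3983; 60–74 + 50 → 4751; 75–89 − 210 → 18391
Population now: 0–14=1483, 15–29=290, 30–44=22773, 45–59=3983, 60–74=4751, 75–89=18391
Scenario A total after 2 periods: 51671
Scenario B projection —
Period 1:
Births: 4300 × 0.156 = 671
15–29: 24800 × 0.97 = 24056
30–44: 4300 × 0.964 = 4145
45–59: 4800 × 0.96 = 4608
60–74: 20800 × 0.952 = 19802
75–89: 19700 × 0.937 = 18459
Net migration: 0–14 + 140 → 811; 15–29 − 80 → 23976; 30–44 − 340 → 3805; 45–59 + 330 → 4938; 60–74 + 50 → 19852; 75–89 − 210 → 18249
Population now: 0–14=811, 15–29=23976, 30–44=3805, 45–59=4938, 60–74=19852, 75–89=18249
Period 2:
Births: 23976 × 0.156 = 3740
15–29: 811 × 0.97 = 787
30–44: 23976 × 0.964 = 23113
45–59: 3805 × 0.96 = 3653
60–74: 4938 × 0.952 = 4701
75–89: 19852 × 0.937 = 18601
Net migration: 0–14 + 140 → 3880; 15–29 − 80 → 707; 30–44 − 340 → 22773; 45–59 + 330 → 3983; 60–74 + 50 → 4751; 75–89 − 210 → 18391
Population now: 0–14=3880, 15–29=707, 30–44=22773, 45–59=3983, 60–74=4751, 75–89=18391
Scenario B total after 2 periods: 54485
Difference B − A = 54485 − 51671 = 2814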